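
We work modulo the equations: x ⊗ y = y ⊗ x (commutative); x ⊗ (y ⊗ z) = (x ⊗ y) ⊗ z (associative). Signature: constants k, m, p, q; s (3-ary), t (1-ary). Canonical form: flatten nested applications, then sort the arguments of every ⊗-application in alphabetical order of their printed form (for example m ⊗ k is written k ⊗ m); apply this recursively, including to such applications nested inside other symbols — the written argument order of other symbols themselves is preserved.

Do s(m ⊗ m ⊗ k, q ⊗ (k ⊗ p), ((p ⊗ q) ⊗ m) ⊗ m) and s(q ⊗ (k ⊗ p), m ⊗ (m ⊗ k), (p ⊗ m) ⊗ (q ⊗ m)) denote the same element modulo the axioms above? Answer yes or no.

Left:  s(m ⊗ m ⊗ k, q ⊗ (k ⊗ p), ((p ⊗ q) ⊗ m) ⊗ m)
  Descend into:  ((p ⊗ q) ⊗ m) ⊗ m
  Flatten:  p ⊗ q ⊗ m ⊗ m
  Order the arguments:  m ⊗ m ⊗ p ⊗ q
  Put back:  s(k ⊗ m ⊗ m, k ⊗ p ⊗ q, m ⊗ m ⊗ p ⊗ q)
Right:  s(q ⊗ (k ⊗ p), m ⊗ (m ⊗ k), (p ⊗ m) ⊗ (q ⊗ m))
  Work inside:  (p ⊗ m) ⊗ (q ⊗ m)
  Flatten:  p ⊗ m ⊗ q ⊗ m
  Sort:  m ⊗ m ⊗ p ⊗ q
  Rebuild:  s(k ⊗ p ⊗ q, k ⊗ m ⊗ m, m ⊗ m ⊗ p ⊗ q)

Answer: no — s(k ⊗ m ⊗ m, k ⊗ p ⊗ q, m ⊗ m ⊗ p ⊗ q) vs s(k ⊗ p ⊗ q, k ⊗ m ⊗ m, m ⊗ m ⊗ p ⊗ q)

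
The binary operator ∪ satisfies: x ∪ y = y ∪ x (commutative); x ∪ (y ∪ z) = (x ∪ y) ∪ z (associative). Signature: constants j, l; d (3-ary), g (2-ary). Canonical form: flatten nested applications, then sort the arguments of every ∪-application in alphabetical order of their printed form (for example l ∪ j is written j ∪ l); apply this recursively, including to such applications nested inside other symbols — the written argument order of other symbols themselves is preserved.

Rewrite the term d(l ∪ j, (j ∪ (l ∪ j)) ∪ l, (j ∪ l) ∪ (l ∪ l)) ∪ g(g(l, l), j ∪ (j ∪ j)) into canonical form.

Simplify inside:  d(l ∪ j, (j ∪ (l ∪ j)) ∪ l, (j ∪ l) ∪ (l ∪ l))  →  d(j ∪ l, j ∪ j ∪ l ∪ l, j ∪ l ∪ l ∪ l)
Canonicalize subterm:  g(g(l, l), j ∪ (j ∪ j))  →  g(g(l, l), j ∪ j ∪ j)
Sort:  d(j ∪ l, j ∪ j ∪ l ∪ l, j ∪ l ∪ l ∪ l) ∪ g(g(l, l), j ∪ j ∪ j)

Answer: d(j ∪ l, j ∪ j ∪ l ∪ l, j ∪ l ∪ l ∪ l) ∪ g(g(l, l), j ∪ j ∪ j)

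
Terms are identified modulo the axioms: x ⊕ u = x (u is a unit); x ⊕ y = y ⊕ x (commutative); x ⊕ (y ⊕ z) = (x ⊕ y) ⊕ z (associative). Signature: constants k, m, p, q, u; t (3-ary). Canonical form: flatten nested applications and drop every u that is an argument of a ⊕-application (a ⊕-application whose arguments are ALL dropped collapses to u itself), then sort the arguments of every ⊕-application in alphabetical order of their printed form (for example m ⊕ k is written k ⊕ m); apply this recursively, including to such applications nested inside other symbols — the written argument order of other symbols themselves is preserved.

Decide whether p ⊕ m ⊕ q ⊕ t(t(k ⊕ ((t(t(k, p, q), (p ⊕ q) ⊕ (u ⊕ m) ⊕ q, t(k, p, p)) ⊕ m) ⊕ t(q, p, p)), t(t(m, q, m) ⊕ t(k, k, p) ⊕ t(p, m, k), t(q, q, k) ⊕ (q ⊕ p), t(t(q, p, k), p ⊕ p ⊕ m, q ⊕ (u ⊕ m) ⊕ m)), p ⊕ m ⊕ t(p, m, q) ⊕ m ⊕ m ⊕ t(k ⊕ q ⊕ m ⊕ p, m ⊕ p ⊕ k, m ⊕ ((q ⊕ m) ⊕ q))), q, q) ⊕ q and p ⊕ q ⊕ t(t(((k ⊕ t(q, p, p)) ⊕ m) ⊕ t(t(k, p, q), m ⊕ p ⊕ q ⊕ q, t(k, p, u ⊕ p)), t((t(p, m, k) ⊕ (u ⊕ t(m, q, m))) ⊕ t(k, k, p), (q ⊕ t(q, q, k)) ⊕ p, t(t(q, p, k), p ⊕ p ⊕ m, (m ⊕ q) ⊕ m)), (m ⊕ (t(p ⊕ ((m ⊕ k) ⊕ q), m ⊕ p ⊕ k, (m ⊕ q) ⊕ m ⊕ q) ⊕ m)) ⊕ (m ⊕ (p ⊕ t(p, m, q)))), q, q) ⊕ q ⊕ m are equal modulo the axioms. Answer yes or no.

Answer: yes — both canonical forms are m ⊕ p ⊕ q ⊕ q ⊕ t(t(k ⊕ m ⊕ t(q, p, p) ⊕ t(t(k, p, q), m ⊕ p ⊕ q ⊕ q, t(k, p, p)), t(t(k, k, p) ⊕ t(m, q, m) ⊕ t(p, m, k), p ⊕ q ⊕ t(q, q, k), t(t(q, p, k), m ⊕ p ⊕ p, m ⊕ m ⊕ q)), m ⊕ m ⊕ m ⊕ p ⊕ t(k ⊕ m ⊕ p ⊕ q, k ⊕ m ⊕ p, m ⊕ m ⊕ q ⊕ q) ⊕ t(p, m, q)), q, q)

Derivation:
Left:  p ⊕ m ⊕ q ⊕ t(t(k ⊕ ((t(t(k, p, q), (p ⊕ q) ⊕ (u ⊕ m) ⊕ q, t(k, p, p)) ⊕ m) ⊕ t(q, p, p)), t(t(m, q, m) ⊕ t(k, k, p) ⊕ t(p, m, k), t(q, q, k) ⊕ (q ⊕ p), t(t(q, p, k), p ⊕ p ⊕ m, q ⊕ (u ⊕ m) ⊕ m)), p ⊕ m ⊕ t(p, m, q) ⊕ m ⊕ m ⊕ t(k ⊕ q ⊕ m ⊕ p, m ⊕ p ⊕ k, m ⊕ ((q ⊕ m) ⊕ q))), q, q) ⊕ q
  Canonicalize subterm:  t(t(k ⊕ ((t(t(k, p, q), (p ⊕ q) ⊕ (u ⊕ m) ⊕ q, t(k, p, p)) ⊕ m) ⊕ t(q, p, p)), t(t(m, q, m) ⊕ t(k, k, p) ⊕ t(p, m, k), t(q, q, k) ⊕ (q ⊕ p), t(t(q, p, k), p ⊕ p ⊕ m, q ⊕ (u ⊕ m) ⊕ m)), p ⊕ m ⊕ t(p, m, q) ⊕ m ⊕ m ⊕ t(k ⊕ q ⊕ m ⊕ p, m ⊕ p ⊕ k, m ⊕ ((q ⊕ m) ⊕ q))), q, q)  →  t(t(k ⊕ m ⊕ t(q, p, p) ⊕ t(t(k, p, q), m ⊕ p ⊕ q ⊕ q, t(k, p, p)), t(t(k, k, p) ⊕ t(m, q, m) ⊕ t(p, m, k), p ⊕ q ⊕ t(q, q, k), t(t(q, p, k), m ⊕ p ⊕ p, m ⊕ m ⊕ q)), m ⊕ m ⊕ m ⊕ p ⊕ t(k ⊕ m ⊕ p ⊕ q, k ⊕ m ⊕ p, m ⊕ m ⊕ q ⊕ q) ⊕ t(p, m, q)), q, q)
  Order the arguments:  m ⊕ p ⊕ q ⊕ q ⊕ t(t(k ⊕ m ⊕ t(q, p, p) ⊕ t(t(k, p, q), m ⊕ p ⊕ q ⊕ q, t(k, p, p)), t(t(k, k, p) ⊕ t(m, q, m) ⊕ t(p, m, k), p ⊕ q ⊕ t(q, q, k), t(t(q, p, k), m ⊕ p ⊕ p, m ⊕ m ⊕ q)), m ⊕ m ⊕ m ⊕ p ⊕ t(k ⊕ m ⊕ p ⊕ q, k ⊕ m ⊕ p, m ⊕ m ⊕ q ⊕ q) ⊕ t(p, m, q)), q, q)
Right:  p ⊕ q ⊕ t(t(((k ⊕ t(q, p, p)) ⊕ m) ⊕ t(t(k, p, q), m ⊕ p ⊕ q ⊕ q, t(k, p, u ⊕ p)), t((t(p, m, k) ⊕ (u ⊕ t(m, q, m))) ⊕ t(k, k, p), (q ⊕ t(q, q, k)) ⊕ p, t(t(q, p, k), p ⊕ p ⊕ m, (m ⊕ q) ⊕ m)), (m ⊕ (t(p ⊕ ((m ⊕ k) ⊕ q), m ⊕ p ⊕ k, (m ⊕ q) ⊕ m ⊕ q) ⊕ m)) ⊕ (m ⊕ (p ⊕ t(p, m, q)))), q, q) ⊕ q ⊕ m
  Inside:  t(t(((k ⊕ t(q, p, p)) ⊕ m) ⊕ t(t(k, p, q), m ⊕ p ⊕ q ⊕ q, t(k, p, u ⊕ p)), t((t(p, m, k) ⊕ (u ⊕ t(m, q, m))) ⊕ t(k, k, p), (q ⊕ t(q, q, k)) ⊕ p, t(t(q, p, k), p ⊕ p ⊕ m, (m ⊕ q) ⊕ m)), (m ⊕ (t(p ⊕ ((m ⊕ k) ⊕ q), m ⊕ p ⊕ k, (m ⊕ q) ⊕ m ⊕ q) ⊕ m)) ⊕ (m ⊕ (p ⊕ t(p, m, q)))), q, q)  →  t(t(k ⊕ m ⊕ t(q, p, p) ⊕ t(t(k, p, q), m ⊕ p ⊕ q ⊕ q, t(k, p, p)), t(t(k, k, p) ⊕ t(m, q, m) ⊕ t(p, m, k), p ⊕ q ⊕ t(q, q, k), t(t(q, p, k), m ⊕ p ⊕ p, m ⊕ m ⊕ q)), m ⊕ m ⊕ m ⊕ p ⊕ t(k ⊕ m ⊕ p ⊕ q, k ⊕ m ⊕ p, m ⊕ m ⊕ q ⊕ q) ⊕ t(p, m, q)), q, q)
  Sort:  m ⊕ p ⊕ q ⊕ q ⊕ t(t(k ⊕ m ⊕ t(q, p, p) ⊕ t(t(k, p, q), m ⊕ p ⊕ q ⊕ q, t(k, p, p)), t(t(k, k, p) ⊕ t(m, q, m) ⊕ t(p, m, k), p ⊕ q ⊕ t(q, q, k), t(t(q, p, k), m ⊕ p ⊕ p, m ⊕ m ⊕ q)), m ⊕ m ⊕ m ⊕ p ⊕ t(k ⊕ m ⊕ p ⊕ q, k ⊕ m ⊕ p, m ⊕ m ⊕ q ⊕ q) ⊕ t(p, m, q)), q, q)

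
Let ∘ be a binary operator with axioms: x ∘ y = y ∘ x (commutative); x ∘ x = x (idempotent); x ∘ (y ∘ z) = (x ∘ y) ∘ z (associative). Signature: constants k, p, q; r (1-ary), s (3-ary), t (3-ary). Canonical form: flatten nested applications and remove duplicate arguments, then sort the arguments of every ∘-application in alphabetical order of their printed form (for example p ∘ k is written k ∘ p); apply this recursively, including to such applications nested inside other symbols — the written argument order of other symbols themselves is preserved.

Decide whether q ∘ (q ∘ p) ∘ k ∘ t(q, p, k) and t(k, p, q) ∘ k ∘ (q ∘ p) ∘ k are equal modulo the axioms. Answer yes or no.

Left:  q ∘ (q ∘ p) ∘ k ∘ t(q, p, k)
  Flatten:  q ∘ q ∘ p ∘ k ∘ t(q, p, k)
  Deduplicate:  drop duplicate q
  Sort:  k ∘ p ∘ q ∘ t(q, p, k)
Right:  t(k, p, q) ∘ k ∘ (q ∘ p) ∘ k
  Un-nest:  t(k, p, q) ∘ k ∘ q ∘ p ∘ k
  Deduplicate:  drop duplicate k
  Sort arguments:  k ∘ p ∘ q ∘ t(k, p, q)

Answer: no — k ∘ p ∘ q ∘ t(q, p, k) vs k ∘ p ∘ q ∘ t(k, p, q)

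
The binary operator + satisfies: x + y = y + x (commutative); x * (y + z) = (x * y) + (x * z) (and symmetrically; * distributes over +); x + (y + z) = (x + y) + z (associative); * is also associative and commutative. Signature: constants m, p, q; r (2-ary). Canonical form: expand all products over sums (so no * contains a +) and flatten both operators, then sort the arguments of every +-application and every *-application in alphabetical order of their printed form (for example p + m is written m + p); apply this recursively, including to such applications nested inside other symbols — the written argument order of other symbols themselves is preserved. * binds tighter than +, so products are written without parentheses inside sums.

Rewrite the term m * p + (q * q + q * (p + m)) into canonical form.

Expand products over sums:  m * p + q * q + p * q + m * q
Order the arguments:  m * p + m * q + p * q + q * q

Answer: m * p + m * q + p * q + q * q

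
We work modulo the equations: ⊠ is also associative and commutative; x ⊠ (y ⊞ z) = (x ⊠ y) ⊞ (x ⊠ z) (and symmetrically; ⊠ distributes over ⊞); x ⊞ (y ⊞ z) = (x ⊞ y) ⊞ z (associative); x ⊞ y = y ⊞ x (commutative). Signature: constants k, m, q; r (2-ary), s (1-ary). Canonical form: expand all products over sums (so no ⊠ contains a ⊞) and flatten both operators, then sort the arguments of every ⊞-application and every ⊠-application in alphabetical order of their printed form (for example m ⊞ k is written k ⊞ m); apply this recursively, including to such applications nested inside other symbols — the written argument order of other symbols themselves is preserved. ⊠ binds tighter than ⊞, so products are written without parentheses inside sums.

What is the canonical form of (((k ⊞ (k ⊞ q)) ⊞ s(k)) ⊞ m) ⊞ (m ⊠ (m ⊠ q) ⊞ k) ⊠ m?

Answer: k ⊞ k ⊞ k ⊠ m ⊞ m ⊞ m ⊠ m ⊠ m ⊠ q ⊞ q ⊞ s(k)

Derivation:
Distribute:  k ⊞ k ⊞ q ⊞ s(k) ⊞ m ⊞ m ⊠ m ⊠ m ⊠ q ⊞ k ⊠ m
Sort:  k ⊞ k ⊞ k ⊠ m ⊞ m ⊞ m ⊠ m ⊠ m ⊠ q ⊞ q ⊞ s(k)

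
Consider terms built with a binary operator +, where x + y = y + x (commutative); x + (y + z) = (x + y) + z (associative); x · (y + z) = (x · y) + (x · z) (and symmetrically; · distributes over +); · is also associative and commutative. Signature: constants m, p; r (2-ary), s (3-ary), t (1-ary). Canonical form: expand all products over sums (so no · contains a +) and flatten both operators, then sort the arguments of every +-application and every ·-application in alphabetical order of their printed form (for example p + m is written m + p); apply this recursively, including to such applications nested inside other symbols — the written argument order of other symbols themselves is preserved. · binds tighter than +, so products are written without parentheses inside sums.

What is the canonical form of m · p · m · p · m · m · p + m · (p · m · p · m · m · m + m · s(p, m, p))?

Expand products over sums:  m · m · m · m · p · p · p + m · m · m · m · m · p · p + m · m · s(p, m, p)
Sort arguments:  m · m · m · m · m · p · p + m · m · m · m · p · p · p + m · m · s(p, m, p)

Answer: m · m · m · m · m · p · p + m · m · m · m · p · p · p + m · m · s(p, m, p)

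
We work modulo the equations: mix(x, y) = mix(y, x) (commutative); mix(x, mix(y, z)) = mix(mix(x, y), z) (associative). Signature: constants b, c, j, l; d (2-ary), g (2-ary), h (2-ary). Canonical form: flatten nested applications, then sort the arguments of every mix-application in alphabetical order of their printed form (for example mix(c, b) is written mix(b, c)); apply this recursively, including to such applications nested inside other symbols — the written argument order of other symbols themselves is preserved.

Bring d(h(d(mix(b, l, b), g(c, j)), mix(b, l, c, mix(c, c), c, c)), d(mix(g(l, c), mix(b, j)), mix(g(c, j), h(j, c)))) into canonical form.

Answer: d(h(d(mix(b, b, l), g(c, j)), mix(b, c, c, c, c, c, l)), d(mix(b, g(l, c), j), mix(g(c, j), h(j, c))))

Derivation:
Descend into:  mix(b, l, c, mix(c, c), c, c)
Un-nest:  mix(b, l, c, c, c, c, c)
Order the arguments:  mix(b, c, c, c, c, c, l)
Put back:  d(h(d(mix(b, b, l), g(c, j)), mix(b, c, c, c, c, c, l)), d(mix(b, g(l, c), j), mix(g(c, j), h(j, c))))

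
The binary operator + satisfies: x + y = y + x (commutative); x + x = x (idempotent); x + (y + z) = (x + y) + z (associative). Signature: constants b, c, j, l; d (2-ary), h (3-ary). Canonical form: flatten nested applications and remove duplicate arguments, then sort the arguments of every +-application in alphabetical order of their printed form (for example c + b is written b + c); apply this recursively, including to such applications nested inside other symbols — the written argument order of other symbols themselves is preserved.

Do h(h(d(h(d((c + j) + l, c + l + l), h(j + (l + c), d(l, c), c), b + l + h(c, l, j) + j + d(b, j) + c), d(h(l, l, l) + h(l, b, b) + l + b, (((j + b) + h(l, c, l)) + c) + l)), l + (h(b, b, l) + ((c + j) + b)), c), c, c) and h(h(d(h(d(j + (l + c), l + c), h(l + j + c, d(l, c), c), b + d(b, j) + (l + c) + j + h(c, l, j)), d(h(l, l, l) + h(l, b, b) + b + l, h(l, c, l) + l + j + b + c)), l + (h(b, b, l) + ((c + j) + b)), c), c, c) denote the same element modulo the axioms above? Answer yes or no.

Left:  h(h(d(h(d((c + j) + l, c + l + l), h(j + (l + c), d(l, c), c), b + l + h(c, l, j) + j + d(b, j) + c), d(h(l, l, l) + h(l, b, b) + l + b, (((j + b) + h(l, c, l)) + c) + l)), l + (h(b, b, l) + ((c + j) + b)), c), c, c)
  Work inside:  l + (h(b, b, l) + ((c + j) + b))
  Flatten:  l + h(b, b, l) + c + j + b
  Sort arguments:  b + c + h(b, b, l) + j + l
  Reassemble:  h(h(d(h(d(c + j + l, c + l), h(c + j + l, d(l, c), c), b + c + d(b, j) + h(c, l, j) + j + l), d(b + h(l, b, b) + h(l, l, l) + l, b + c + h(l, c, l) + j + l)), b + c + h(b, b, l) + j + l, c), c, c)
Right:  h(h(d(h(d(j + (l + c), l + c), h(l + j + c, d(l, c), c), b + d(b, j) + (l + c) + j + h(c, l, j)), d(h(l, l, l) + h(l, b, b) + b + l, h(l, c, l) + l + j + b + c)), l + (h(b, b, l) + ((c + j) + b)), c), c, c)
  Descend into:  b + d(b, j) + (l + c) + j + h(c, l, j)
  Un-nest:  b + d(b, j) + l + c + j + h(c, l, j)
  Sort:  b + c + d(b, j) + h(c, l, j) + j + l
  Rebuild:  h(h(d(h(d(c + j + l, c + l), h(c + j + l, d(l, c), c), b + c + d(b, j) + h(c, l, j) + j + l), d(b + h(l, b, b) + h(l, l, l) + l, b + c + h(l, c, l) + j + l)), b + c + h(b, b, l) + j + l, c), c, c)

Answer: yes — both canonical forms are h(h(d(h(d(c + j + l, c + l), h(c + j + l, d(l, c), c), b + c + d(b, j) + h(c, l, j) + j + l), d(b + h(l, b, b) + h(l, l, l) + l, b + c + h(l, c, l) + j + l)), b + c + h(b, b, l) + j + l, c), c, c)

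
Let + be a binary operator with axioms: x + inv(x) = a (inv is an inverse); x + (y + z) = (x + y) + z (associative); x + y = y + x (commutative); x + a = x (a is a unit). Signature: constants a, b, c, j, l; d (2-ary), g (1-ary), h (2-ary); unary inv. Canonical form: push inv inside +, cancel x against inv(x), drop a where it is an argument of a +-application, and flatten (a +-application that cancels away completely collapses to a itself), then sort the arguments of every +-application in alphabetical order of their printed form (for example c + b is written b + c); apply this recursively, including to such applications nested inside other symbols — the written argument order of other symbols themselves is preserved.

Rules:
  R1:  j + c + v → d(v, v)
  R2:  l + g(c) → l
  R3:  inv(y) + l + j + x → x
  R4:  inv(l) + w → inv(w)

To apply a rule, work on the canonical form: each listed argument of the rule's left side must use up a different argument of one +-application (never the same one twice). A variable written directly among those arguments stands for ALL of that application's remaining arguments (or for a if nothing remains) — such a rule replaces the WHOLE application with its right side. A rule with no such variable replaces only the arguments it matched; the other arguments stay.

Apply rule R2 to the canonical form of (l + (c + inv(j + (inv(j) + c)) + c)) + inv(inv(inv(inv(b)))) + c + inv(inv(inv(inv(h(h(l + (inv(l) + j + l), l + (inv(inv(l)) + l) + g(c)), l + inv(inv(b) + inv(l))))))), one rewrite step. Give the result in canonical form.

Canonical form:  b + c + c + h(h(j + l, g(c) + l + l + l), b + l + l) + l
R2 matches:  uses g(c), l
New term:  b + c + c + h(h(j + l, l + l + l), b + l + l) + l

Answer: b + c + c + h(h(j + l, l + l + l), b + l + l) + l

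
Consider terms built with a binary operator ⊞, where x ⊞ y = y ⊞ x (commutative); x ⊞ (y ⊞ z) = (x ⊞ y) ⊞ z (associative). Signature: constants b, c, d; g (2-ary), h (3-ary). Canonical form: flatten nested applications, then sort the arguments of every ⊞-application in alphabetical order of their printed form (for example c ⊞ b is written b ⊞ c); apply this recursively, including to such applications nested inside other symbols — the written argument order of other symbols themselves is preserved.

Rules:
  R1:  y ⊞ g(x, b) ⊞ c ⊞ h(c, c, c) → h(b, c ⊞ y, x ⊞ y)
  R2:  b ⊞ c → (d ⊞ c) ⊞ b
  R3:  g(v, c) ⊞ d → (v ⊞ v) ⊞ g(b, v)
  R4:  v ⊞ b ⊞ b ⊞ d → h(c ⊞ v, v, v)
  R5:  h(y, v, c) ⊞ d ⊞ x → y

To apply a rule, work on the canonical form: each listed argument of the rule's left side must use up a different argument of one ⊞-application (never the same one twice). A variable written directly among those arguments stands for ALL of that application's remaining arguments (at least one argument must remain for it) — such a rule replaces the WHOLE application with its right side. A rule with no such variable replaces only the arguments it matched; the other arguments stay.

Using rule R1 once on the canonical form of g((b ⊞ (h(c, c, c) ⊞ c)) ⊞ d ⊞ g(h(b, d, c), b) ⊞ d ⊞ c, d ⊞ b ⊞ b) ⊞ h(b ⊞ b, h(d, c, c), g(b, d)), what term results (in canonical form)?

Answer: g(h(b, b ⊞ c ⊞ c ⊞ d ⊞ d, b ⊞ c ⊞ d ⊞ d ⊞ h(b, d, c)), b ⊞ b ⊞ d) ⊞ h(b ⊞ b, h(d, c, c), g(b, d))

Derivation:
Canonical form:  g(b ⊞ c ⊞ c ⊞ d ⊞ d ⊞ g(h(b, d, c), b) ⊞ h(c, c, c), b ⊞ b ⊞ d) ⊞ h(b ⊞ b, h(d, c, c), g(b, d))
Match R1:  consume c, g(h(b, d, c), b), h(c, c, c);  x := h(b, d, c), y := b ⊞ c ⊞ d ⊞ d
The variable takes the whole remainder — replace the entire application.
Result:  g(h(b, b ⊞ c ⊞ c ⊞ d ⊞ d, b ⊞ c ⊞ d ⊞ d ⊞ h(b, d, c)), b ⊞ b ⊞ d) ⊞ h(b ⊞ b, h(d, c, c), g(b, d))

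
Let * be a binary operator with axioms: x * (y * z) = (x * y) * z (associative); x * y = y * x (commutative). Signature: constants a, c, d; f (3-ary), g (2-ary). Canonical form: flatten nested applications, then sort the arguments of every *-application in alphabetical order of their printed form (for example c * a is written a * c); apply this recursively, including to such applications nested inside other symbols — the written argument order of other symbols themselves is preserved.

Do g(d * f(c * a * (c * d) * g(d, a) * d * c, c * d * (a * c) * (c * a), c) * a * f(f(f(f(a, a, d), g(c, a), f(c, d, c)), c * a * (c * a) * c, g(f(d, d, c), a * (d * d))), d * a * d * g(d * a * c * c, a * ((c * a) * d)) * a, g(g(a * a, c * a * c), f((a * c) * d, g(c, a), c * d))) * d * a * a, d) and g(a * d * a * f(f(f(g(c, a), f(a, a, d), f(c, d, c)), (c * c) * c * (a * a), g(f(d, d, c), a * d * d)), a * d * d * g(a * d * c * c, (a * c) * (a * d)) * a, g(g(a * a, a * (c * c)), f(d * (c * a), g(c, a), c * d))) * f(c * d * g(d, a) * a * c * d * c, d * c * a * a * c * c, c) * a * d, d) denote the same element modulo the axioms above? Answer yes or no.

Left:  g(d * f(c * a * (c * d) * g(d, a) * d * c, c * d * (a * c) * (c * a), c) * a * f(f(f(f(a, a, d), g(c, a), f(c, d, c)), c * a * (c * a) * c, g(f(d, d, c), a * (d * d))), d * a * d * g(d * a * c * c, a * ((c * a) * d)) * a, g(g(a * a, c * a * c), f((a * c) * d, g(c, a), c * d))) * d * a * a, d)
  Focus inside:  d * f(c * a * (c * d) * g(d, a) * d * c, c * d * (a * c) * (c * a), c) * a * f(f(f(f(a, a, d), g(c, a), f(c, d, c)), c * a * (c * a) * c, g(f(d, d, c), a * (d * d))), d * a * d * g(d * a * c * c, a * ((c * a) * d)) * a, g(g(a * a, c * a * c), f((a * c) * d, g(c, a), c * d))) * d * a * a
  Simplify inside:  f(c * a * (c * d) * g(d, a) * d * c, c * d * (a * c) * (c * a), c)  →  f(a * c * c * c * d * d * g(d, a), a * a * c * c * c * d, c)
  Canonicalize subterm:  f(f(f(f(a, a, d), g(c, a), f(c, d, c)), c * a * (c * a) * c, g(f(d, d, c), a * (d * d))), d * a * d * g(d * a * c * c, a * ((c * a) * d)) * a, g(g(a * a, c * a * c), f((a * c) * d, g(c, a), c * d)))  →  f(f(f(f(a, a, d), g(c, a), f(c, d, c)), a * a * c * c * c, g(f(d, d, c), a * d * d)), a * a * d * d * g(a * c * c * d, a * a * c * d), g(g(a * a, a * c * c), f(a * c * d, g(c, a), c * d)))
  Sort:  a * a * a * d * d * f(a * c * c * c * d * d * g(d, a), a * a * c * c * c * d, c) * f(f(f(f(a, a, d), g(c, a), f(c, d, c)), a * a * c * c * c, g(f(d, d, c), a * d * d)), a * a * d * d * g(a * c * c * d, a * a * c * d), g(g(a * a, a * c * c), f(a * c * d, g(c, a), c * d)))
  Reassemble:  g(a * a * a * d * d * f(a * c * c * c * d * d * g(d, a), a * a * c * c * c * d, c) * f(f(f(f(a, a, d), g(c, a), f(c, d, c)), a * a * c * c * c, g(f(d, d, c), a * d * d)), a * a * d * d * g(a * c * c * d, a * a * c * d), g(g(a * a, a * c * c), f(a * c * d, g(c, a), c * d))), d)
Right:  g(a * d * a * f(f(f(g(c, a), f(a, a, d), f(c, d, c)), (c * c) * c * (a * a), g(f(d, d, c), a * d * d)), a * d * d * g(a * d * c * c, (a * c) * (a * d)) * a, g(g(a * a, a * (c * c)), f(d * (c * a), g(c, a), c * d))) * f(c * d * g(d, a) * a * c * d * c, d * c * a * a * c * c, c) * a * d, d)
  Focus inside:  a * d * a * f(f(f(g(c, a), f(a, a, d), f(c, d, c)), (c * c) * c * (a * a), g(f(d, d, c), a * d * d)), a * d * d * g(a * d * c * c, (a * c) * (a * d)) * a, g(g(a * a, a * (c * c)), f(d * (c * a), g(c, a), c * d))) * f(c * d * g(d, a) * a * c * d * c, d * c * a * a * c * c, c) * a * d
  Simplify inside:  f(f(f(g(c, a), f(a, a, d), f(c, d, c)), (c * c) * c * (a * a), g(f(d, d, c), a * d * d)), a * d * d * g(a * d * c * c, (a * c) * (a * d)) * a, g(g(a * a, a * (c * c)), f(d * (c * a), g(c, a), c * d)))  →  f(f(f(g(c, a), f(a, a, d), f(c, d, c)), a * a * c * c * c, g(f(d, d, c), a * d * d)), a * a * d * d * g(a * c * c * d, a * a * c * d), g(g(a * a, a * c * c), f(a * c * d, g(c, a), c * d)))
  Simplify inside:  f(c * d * g(d, a) * a * c * d * c, d * c * a * a * c * c, c)  →  f(a * c * c * c * d * d * g(d, a), a * a * c * c * c * d, c)
  Order the arguments:  a * a * a * d * d * f(a * c * c * c * d * d * g(d, a), a * a * c * c * c * d, c) * f(f(f(g(c, a), f(a, a, d), f(c, d, c)), a * a * c * c * c, g(f(d, d, c), a * d * d)), a * a * d * d * g(a * c * c * d, a * a * c * d), g(g(a * a, a * c * c), f(a * c * d, g(c, a), c * d)))
  Put back:  g(a * a * a * d * d * f(a * c * c * c * d * d * g(d, a), a * a * c * c * c * d, c) * f(f(f(g(c, a), f(a, a, d), f(c, d, c)), a * a * c * c * c, g(f(d, d, c), a * d * d)), a * a * d * d * g(a * c * c * d, a * a * c * d), g(g(a * a, a * c * c), f(a * c * d, g(c, a), c * d))), d)

Answer: no — g(a * a * a * d * d * f(a * c * c * c * d * d * g(d, a), a * a * c * c * c * d, c) * f(f(f(f(a, a, d), g(c, a), f(c, d, c)), a * a * c * c * c, g(f(d, d, c), a * d * d)), a * a * d * d * g(a * c * c * d, a * a * c * d), g(g(a * a, a * c * c), f(a * c * d, g(c, a), c * d))), d) vs g(a * a * a * d * d * f(a * c * c * c * d * d * g(d, a), a * a * c * c * c * d, c) * f(f(f(g(c, a), f(a, a, d), f(c, d, c)), a * a * c * c * c, g(f(d, d, c), a * d * d)), a * a * d * d * g(a * c * c * d, a * a * c * d), g(g(a * a, a * c * c), f(a * c * d, g(c, a), c * d))), d)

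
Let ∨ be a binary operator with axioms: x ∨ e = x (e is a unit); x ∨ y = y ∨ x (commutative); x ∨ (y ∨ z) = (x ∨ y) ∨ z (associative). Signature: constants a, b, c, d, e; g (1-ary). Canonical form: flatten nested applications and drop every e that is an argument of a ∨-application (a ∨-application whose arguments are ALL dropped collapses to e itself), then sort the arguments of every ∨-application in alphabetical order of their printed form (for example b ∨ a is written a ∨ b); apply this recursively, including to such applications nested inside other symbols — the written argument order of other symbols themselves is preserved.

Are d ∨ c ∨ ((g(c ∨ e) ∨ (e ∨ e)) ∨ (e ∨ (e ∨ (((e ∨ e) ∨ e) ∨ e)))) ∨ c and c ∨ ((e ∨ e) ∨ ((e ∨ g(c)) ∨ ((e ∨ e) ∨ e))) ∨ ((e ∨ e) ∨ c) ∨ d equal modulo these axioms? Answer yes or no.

Answer: yes — both canonical forms are c ∨ c ∨ d ∨ g(c)

Derivation:
Left:  d ∨ c ∨ ((g(c ∨ e) ∨ (e ∨ e)) ∨ (e ∨ (e ∨ (((e ∨ e) ∨ e) ∨ e)))) ∨ c
  Flatten:  d ∨ c ∨ g(c ∨ e) ∨ e ∨ e ∨ e ∨ e ∨ e ∨ e ∨ e ∨ e ∨ c
  Canonicalize subterm:  g(c ∨ e)  →  g(c)
  Units out:  drop e (×8)
  Sort arguments:  c ∨ c ∨ d ∨ g(c)
Right:  c ∨ ((e ∨ e) ∨ ((e ∨ g(c)) ∨ ((e ∨ e) ∨ e))) ∨ ((e ∨ e) ∨ c) ∨ d
  Flatten:  c ∨ e ∨ e ∨ e ∨ g(c) ∨ e ∨ e ∨ e ∨ e ∨ e ∨ c ∨ d
  Units out:  drop e (×8)
  Order the arguments:  c ∨ c ∨ d ∨ g(c)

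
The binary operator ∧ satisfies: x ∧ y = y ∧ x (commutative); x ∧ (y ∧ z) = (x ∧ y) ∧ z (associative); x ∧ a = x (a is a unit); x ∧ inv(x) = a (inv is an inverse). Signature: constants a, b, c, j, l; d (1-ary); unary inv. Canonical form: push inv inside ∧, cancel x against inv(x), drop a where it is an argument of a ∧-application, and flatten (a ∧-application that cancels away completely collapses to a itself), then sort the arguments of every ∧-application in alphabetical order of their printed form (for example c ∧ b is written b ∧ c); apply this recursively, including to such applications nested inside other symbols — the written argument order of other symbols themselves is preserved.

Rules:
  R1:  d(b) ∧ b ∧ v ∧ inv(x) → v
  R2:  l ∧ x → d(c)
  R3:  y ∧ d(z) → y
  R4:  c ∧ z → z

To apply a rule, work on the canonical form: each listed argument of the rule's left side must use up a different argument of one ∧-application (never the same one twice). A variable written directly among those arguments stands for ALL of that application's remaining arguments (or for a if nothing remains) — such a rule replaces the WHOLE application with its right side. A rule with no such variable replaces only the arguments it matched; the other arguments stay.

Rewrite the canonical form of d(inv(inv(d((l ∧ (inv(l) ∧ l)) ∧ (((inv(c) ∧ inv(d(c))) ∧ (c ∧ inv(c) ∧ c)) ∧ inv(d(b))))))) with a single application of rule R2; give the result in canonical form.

Answer: d(d(d(c)))

Derivation:
Canonical form:  d(d(inv(d(b)) ∧ inv(d(c)) ∧ l))
Apply R2:  consuming l;  x := inv(d(b)) ∧ inv(d(c))
Every leftover argument binds to the variable; the entire application is replaced.
Result:  d(d(d(c)))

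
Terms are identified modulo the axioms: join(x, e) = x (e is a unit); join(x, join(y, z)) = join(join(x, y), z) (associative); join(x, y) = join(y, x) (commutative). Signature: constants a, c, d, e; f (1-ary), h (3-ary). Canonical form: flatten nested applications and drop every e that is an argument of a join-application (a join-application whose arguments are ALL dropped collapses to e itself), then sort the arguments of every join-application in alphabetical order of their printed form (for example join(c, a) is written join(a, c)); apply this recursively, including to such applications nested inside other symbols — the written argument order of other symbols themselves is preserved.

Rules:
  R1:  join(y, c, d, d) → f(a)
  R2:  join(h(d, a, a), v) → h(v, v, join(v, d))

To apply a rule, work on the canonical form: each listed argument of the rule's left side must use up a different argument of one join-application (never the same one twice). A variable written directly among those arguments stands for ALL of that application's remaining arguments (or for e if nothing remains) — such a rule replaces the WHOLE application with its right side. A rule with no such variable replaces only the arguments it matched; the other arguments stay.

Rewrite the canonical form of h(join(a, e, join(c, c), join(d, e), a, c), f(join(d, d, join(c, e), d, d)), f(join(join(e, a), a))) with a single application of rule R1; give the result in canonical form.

Answer: h(join(a, a, c, c, c, d), f(f(a)), f(join(a, a)))

Derivation:
Canonical form:  h(join(a, a, c, c, c, d), f(join(c, d, d, d, d)), f(join(a, a)))
Match R1:  consume c, d, d;  y := join(d, d)
The extension variable absorbs all remaining arguments, so the whole application is rewritten.
Result:  h(join(a, a, c, c, c, d), f(f(a)), f(join(a, a)))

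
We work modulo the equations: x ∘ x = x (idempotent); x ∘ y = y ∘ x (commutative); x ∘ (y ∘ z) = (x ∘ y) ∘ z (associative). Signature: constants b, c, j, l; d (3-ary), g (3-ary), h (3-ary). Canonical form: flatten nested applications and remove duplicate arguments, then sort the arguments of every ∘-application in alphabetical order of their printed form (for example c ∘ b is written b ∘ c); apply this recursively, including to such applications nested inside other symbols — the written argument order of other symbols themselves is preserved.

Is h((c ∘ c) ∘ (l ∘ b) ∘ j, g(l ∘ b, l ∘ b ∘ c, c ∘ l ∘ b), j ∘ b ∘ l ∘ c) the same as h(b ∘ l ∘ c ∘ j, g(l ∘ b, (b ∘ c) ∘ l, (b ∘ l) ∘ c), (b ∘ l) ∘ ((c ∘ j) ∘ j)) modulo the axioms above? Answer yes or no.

Left:  h((c ∘ c) ∘ (l ∘ b) ∘ j, g(l ∘ b, l ∘ b ∘ c, c ∘ l ∘ b), j ∘ b ∘ l ∘ c)
  Work inside:  (c ∘ c) ∘ (l ∘ b) ∘ j
  Flatten:  c ∘ c ∘ l ∘ b ∘ j
  Deduplicate:  drop duplicate c
  Order the arguments:  b ∘ c ∘ j ∘ l
  Reassemble:  h(b ∘ c ∘ j ∘ l, g(b ∘ l, b ∘ c ∘ l, b ∘ c ∘ l), b ∘ c ∘ j ∘ l)
Right:  h(b ∘ l ∘ c ∘ j, g(l ∘ b, (b ∘ c) ∘ l, (b ∘ l) ∘ c), (b ∘ l) ∘ ((c ∘ j) ∘ j))
  Focus inside:  (b ∘ l) ∘ ((c ∘ j) ∘ j)
  Merge nested applications:  b ∘ l ∘ c ∘ j ∘ j
  Deduplicate:  drop duplicate j
  Sort arguments:  b ∘ c ∘ j ∘ l
  Rebuild:  h(b ∘ c ∘ j ∘ l, g(b ∘ l, b ∘ c ∘ l, b ∘ c ∘ l), b ∘ c ∘ j ∘ l)

Answer: yes — both canonical forms are h(b ∘ c ∘ j ∘ l, g(b ∘ l, b ∘ c ∘ l, b ∘ c ∘ l), b ∘ c ∘ j ∘ l)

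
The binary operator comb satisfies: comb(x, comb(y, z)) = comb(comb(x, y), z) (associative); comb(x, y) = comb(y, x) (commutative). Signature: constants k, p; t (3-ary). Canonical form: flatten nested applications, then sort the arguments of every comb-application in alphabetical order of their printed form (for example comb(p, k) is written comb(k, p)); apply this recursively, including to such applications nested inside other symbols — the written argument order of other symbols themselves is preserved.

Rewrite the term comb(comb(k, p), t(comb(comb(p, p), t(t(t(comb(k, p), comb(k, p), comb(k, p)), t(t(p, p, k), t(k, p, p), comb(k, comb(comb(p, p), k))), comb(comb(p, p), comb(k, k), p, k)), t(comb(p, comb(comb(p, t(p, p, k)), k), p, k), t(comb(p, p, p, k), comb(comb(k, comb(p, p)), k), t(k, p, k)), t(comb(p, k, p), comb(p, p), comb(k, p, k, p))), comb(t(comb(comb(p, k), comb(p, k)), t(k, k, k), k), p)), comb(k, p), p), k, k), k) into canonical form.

Un-nest:  comb(k, p, t(comb(comb(p, p), t(t(t(comb(k, p), comb(k, p), comb(k, p)), t(t(p, p, k), t(k, p, p), comb(k, comb(comb(p, p), k))), comb(comb(p, p), comb(k, k), p, k)), t(comb(p, comb(comb(p, t(p, p, k)), k), p, k), t(comb(p, p, p, k), comb(comb(k, comb(p, p)), k), t(k, p, k)), t(comb(p, k, p), comb(p, p), comb(k, p, k, p))), comb(t(comb(comb(p, k), comb(p, k)), t(k, k, k), k), p)), comb(k, p), p), k, k), k)
Simplify inside:  t(comb(comb(p, p), t(t(t(comb(k, p), comb(k, p), comb(k, p)), t(t(p, p, k), t(k, p, p), comb(k, comb(comb(p, p), k))), comb(comb(p, p), comb(k, k), p, k)), t(comb(p, comb(comb(p, t(p, p, k)), k), p, k), t(comb(p, p, p, k), comb(comb(k, comb(p, p)), k), t(k, p, k)), t(comb(p, k, p), comb(p, p), comb(k, p, k, p))), comb(t(comb(comb(p, k), comb(p, k)), t(k, k, k), k), p)), comb(k, p), p), k, k)  →  t(comb(k, p, p, p, p, t(t(t(comb(k, p), comb(k, p), comb(k, p)), t(t(p, p, k), t(k, p, p), comb(k, k, p, p)), comb(k, k, k, p, p, p)), t(comb(k, k, p, p, p, t(p, p, k)), t(comb(k, p, p, p), comb(k, k, p, p), t(k, p, k)), t(comb(k, p, p), comb(p, p), comb(k, k, p, p))), comb(p, t(comb(k, k, p, p), t(k, k, k), k)))), k, k)
Order the arguments:  comb(k, k, p, t(comb(k, p, p, p, p, t(t(t(comb(k, p), comb(k, p), comb(k, p)), t(t(p, p, k), t(k, p, p), comb(k, k, p, p)), comb(k, k, k, p, p, p)), t(comb(k, k, p, p, p, t(p, p, k)), t(comb(k, p, p, p), comb(k, k, p, p), t(k, p, k)), t(comb(k, p, p), comb(p, p), comb(k, k, p, p))), comb(p, t(comb(k, k, p, p), t(k, k, k), k)))), k, k))

Answer: comb(k, k, p, t(comb(k, p, p, p, p, t(t(t(comb(k, p), comb(k, p), comb(k, p)), t(t(p, p, k), t(k, p, p), comb(k, k, p, p)), comb(k, k, k, p, p, p)), t(comb(k, k, p, p, p, t(p, p, k)), t(comb(k, p, p, p), comb(k, k, p, p), t(k, p, k)), t(comb(k, p, p), comb(p, p), comb(k, k, p, p))), comb(p, t(comb(k, k, p, p), t(k, k, k), k)))), k, k))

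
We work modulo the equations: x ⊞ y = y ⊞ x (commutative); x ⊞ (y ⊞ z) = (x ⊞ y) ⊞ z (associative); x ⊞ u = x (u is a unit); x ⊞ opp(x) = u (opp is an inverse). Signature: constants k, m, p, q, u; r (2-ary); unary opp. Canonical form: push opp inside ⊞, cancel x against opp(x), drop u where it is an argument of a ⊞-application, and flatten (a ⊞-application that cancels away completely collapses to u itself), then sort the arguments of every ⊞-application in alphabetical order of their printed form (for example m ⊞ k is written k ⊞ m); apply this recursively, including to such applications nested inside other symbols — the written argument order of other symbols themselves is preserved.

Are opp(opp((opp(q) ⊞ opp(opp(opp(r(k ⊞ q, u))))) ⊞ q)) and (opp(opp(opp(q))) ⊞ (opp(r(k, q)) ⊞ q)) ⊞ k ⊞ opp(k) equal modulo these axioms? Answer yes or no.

Left:  opp(opp((opp(q) ⊞ opp(opp(opp(r(k ⊞ q, u))))) ⊞ q))
  Push opp inside:  distribute opp over ⊞ and collapse double opp
  Cancel inverse pairs:  q cancels
  Collect:  opp(r(k ⊞ q, u))
Right:  (opp(opp(opp(q))) ⊞ (opp(r(k, q)) ⊞ q)) ⊞ k ⊞ opp(k)
  Push opp inside:  distribute opp over ⊞ and collapse double opp
  Cancel:  q cancels; k cancels
  Collect:  opp(r(k, q))

Answer: no — opp(r(k ⊞ q, u)) vs opp(r(k, q))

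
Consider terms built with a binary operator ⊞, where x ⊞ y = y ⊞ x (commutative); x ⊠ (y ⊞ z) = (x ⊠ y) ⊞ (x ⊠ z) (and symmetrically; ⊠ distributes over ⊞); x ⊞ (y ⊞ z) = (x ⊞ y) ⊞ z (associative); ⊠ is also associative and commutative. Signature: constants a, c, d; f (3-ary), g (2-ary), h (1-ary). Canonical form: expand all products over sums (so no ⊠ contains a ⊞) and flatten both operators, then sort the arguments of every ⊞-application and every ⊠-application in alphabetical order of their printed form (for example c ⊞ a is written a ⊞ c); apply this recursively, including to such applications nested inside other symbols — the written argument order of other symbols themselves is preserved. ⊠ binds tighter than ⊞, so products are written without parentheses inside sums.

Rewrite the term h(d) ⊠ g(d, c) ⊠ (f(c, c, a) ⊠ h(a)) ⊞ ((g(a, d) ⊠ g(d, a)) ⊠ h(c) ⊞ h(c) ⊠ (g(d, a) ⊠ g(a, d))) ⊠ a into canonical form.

Distribute:  f(c, c, a) ⊠ g(d, c) ⊠ h(a) ⊠ h(d) ⊞ a ⊠ g(a, d) ⊠ g(d, a) ⊠ h(c) ⊞ a ⊠ g(a, d) ⊠ g(d, a) ⊠ h(c)
Sort arguments:  a ⊠ g(a, d) ⊠ g(d, a) ⊠ h(c) ⊞ a ⊠ g(a, d) ⊠ g(d, a) ⊠ h(c) ⊞ f(c, c, a) ⊠ g(d, c) ⊠ h(a) ⊠ h(d)

Answer: a ⊠ g(a, d) ⊠ g(d, a) ⊠ h(c) ⊞ a ⊠ g(a, d) ⊠ g(d, a) ⊠ h(c) ⊞ f(c, c, a) ⊠ g(d, c) ⊠ h(a) ⊠ h(d)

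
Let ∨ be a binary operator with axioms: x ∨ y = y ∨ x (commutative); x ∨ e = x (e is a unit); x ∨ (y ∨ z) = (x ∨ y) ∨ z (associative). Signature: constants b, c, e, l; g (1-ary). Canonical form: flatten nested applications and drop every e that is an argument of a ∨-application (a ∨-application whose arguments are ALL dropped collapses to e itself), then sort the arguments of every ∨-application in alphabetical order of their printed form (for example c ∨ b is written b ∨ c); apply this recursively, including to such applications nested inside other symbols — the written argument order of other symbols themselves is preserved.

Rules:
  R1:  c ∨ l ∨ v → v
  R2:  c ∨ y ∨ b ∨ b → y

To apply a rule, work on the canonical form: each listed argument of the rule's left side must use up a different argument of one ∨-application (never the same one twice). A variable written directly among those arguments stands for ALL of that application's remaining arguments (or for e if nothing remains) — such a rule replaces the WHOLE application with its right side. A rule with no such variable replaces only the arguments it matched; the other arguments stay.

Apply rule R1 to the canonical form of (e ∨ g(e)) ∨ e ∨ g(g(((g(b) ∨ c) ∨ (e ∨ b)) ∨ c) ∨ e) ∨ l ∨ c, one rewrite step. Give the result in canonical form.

Canonical form:  c ∨ g(e) ∨ g(g(b ∨ c ∨ c ∨ g(b))) ∨ l
R1 matches:  uses c, l;  v := g(e) ∨ g(g(b ∨ c ∨ c ∨ g(b)))
The extension variable absorbs all remaining arguments, so the whole application is rewritten.
Giving:  g(e) ∨ g(g(b ∨ c ∨ c ∨ g(b)))

Answer: g(e) ∨ g(g(b ∨ c ∨ c ∨ g(b)))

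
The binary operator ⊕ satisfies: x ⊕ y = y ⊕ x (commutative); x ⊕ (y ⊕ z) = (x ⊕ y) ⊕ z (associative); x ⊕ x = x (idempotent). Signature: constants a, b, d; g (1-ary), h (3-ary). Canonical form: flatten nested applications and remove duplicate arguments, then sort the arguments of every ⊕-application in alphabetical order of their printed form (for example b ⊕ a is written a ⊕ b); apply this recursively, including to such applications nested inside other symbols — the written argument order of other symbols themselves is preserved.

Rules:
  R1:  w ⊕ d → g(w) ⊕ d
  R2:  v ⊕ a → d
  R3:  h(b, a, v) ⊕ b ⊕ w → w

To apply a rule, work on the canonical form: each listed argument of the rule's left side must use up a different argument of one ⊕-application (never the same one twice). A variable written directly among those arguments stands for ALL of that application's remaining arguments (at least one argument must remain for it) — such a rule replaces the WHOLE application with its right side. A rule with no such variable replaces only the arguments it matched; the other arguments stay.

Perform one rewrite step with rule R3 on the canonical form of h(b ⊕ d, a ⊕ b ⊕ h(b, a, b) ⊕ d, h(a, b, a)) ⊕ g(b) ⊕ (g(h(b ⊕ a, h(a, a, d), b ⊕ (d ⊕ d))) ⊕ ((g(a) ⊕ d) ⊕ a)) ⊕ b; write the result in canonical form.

Canonical form:  a ⊕ b ⊕ d ⊕ g(a) ⊕ g(b) ⊕ g(h(a ⊕ b, h(a, a, d), b ⊕ d)) ⊕ h(b ⊕ d, a ⊕ b ⊕ d ⊕ h(b, a, b), h(a, b, a))
R3 matches:  uses b, h(b, a, b);  v := b, w := a ⊕ d
The variable takes the whole remainder — replace the entire application.
New term:  a ⊕ b ⊕ d ⊕ g(a) ⊕ g(b) ⊕ g(h(a ⊕ b, h(a, a, d), b ⊕ d)) ⊕ h(b ⊕ d, a ⊕ d, h(a, b, a))

Answer: a ⊕ b ⊕ d ⊕ g(a) ⊕ g(b) ⊕ g(h(a ⊕ b, h(a, a, d), b ⊕ d)) ⊕ h(b ⊕ d, a ⊕ d, h(a, b, a))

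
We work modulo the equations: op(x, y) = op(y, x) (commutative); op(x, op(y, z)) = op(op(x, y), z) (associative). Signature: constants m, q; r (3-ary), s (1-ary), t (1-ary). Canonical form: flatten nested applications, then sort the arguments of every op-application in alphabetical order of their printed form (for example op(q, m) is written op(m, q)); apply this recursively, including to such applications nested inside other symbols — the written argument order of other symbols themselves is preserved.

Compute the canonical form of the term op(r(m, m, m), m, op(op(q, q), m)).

Un-nest:  op(r(m, m, m), m, q, q, m)
Sort arguments:  op(m, m, q, q, r(m, m, m))

Answer: op(m, m, q, q, r(m, m, m))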